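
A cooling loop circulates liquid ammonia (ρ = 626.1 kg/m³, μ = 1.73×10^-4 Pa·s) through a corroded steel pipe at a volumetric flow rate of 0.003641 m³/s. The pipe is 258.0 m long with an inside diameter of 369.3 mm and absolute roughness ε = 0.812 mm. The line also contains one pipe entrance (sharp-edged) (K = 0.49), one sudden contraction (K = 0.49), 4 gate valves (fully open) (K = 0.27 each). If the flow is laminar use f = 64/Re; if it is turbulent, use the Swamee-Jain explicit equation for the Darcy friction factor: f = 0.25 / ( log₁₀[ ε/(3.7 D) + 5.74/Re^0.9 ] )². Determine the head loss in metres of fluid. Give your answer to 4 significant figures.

h_f ≈ 0.001252 m

Cross-sectional area A = πD²/4 = π(0.3693)²/4 = 0.1071 m²; mean velocity V = Q/A = 0.003641/0.1071 = 0.03399 m/s.
Reynolds number Re = ρVD/μ = 626.1 · 0.03399 · 0.3693 / 0.000173 = 4.543e+04.
Re > 4000 → turbulent. Relative roughness ε/D = 0.000812/0.3693 = 0.0022. Swamee-Jain: f = 0.25/(log₁₀[0.0022/3.7 + 5.74/4.543e+04^0.9])² = 0.25/(log₁₀[0.000594 + 0.000369])² = 0.25/(-3.016)² = 0.02748.
Total minor-loss coefficient ΣK = 1·0.49 + 1·0.49 + 4·0.27 = 2.06.
ΔP = [f·L/D + ΣK]·(ρV²/2) = [0.02748·258/0.3693 + 2.06]·(626.1·0.03399²/2) = [19.2 + 2.06]·0.3617 = 7.689 Pa.
Head loss h_f = ΔP/(ρg) = 7.689/(626.1·9.81) = 0.001252 m.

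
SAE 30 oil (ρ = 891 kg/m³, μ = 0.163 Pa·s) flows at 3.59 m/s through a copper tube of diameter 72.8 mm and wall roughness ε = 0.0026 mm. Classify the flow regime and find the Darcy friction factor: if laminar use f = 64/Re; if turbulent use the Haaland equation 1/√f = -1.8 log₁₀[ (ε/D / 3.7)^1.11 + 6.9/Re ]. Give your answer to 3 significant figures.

Re = ρVD/μ = 891·3.59·0.0728/0.163 = 1429.
Re < 2300 → laminar, so f = 64/Re = 0.0448 (roughness is irrelevant in laminar flow).

f ≈ 0.0448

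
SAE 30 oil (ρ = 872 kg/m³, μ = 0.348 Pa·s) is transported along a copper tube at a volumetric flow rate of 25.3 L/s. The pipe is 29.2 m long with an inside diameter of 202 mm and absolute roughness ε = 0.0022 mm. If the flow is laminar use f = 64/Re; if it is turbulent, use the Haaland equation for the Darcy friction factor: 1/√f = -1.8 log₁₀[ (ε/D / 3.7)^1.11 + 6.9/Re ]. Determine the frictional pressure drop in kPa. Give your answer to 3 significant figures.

Q = 25.3 L/s = 25.3/1000 = 0.0253 m³/s.
Cross-sectional area A = πD²/4 = π(0.202)²/4 = 0.03205 m²; mean velocity V = Q/A = 0.0253/0.03205 = 0.7895 m/s.
Reynolds number Re = ρVD/μ = 872 · 0.7895 · 0.202 / 0.348 = 399.6.
Re < 2300 → laminar flow, so f = 64/Re = 64/399.6 = 0.1602 (the turbulent correlation is not needed).
Darcy-Weisbach: ΔP = f(L/D)(ρV²/2) = 0.1602·(29.2/0.202)·(872·0.7895²/2) = 0.1602·144.6·271.7 = 6291 Pa.
ΔP = 6291 Pa = 6.29 kPa.

ΔP ≈ 6.29 kPa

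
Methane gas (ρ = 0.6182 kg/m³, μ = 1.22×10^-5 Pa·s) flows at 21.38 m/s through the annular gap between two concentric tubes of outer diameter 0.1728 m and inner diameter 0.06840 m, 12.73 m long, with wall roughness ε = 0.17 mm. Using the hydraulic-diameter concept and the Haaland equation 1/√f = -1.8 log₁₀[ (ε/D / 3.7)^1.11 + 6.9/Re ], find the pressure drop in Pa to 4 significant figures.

ΔP ≈ 409.5 Pa

Hydraulic diameter D_h = 4A/P = D_o - D_i = 0.1728 - 0.0684 = 0.1044 m.
Re = ρVD_h/μ = 0.6182·21.38·0.1044/1.22e-05 = 1.131e+05.
ε/D_h = 0.00017/0.1044 = 0.00163; Haaland gives 1/√f = -1.8 log₁₀[0.000188+6.1e-05] = 6.487, so f = 0.02377.
ΔP = f(L/D_h)(ρV²/2) = 0.02377·12.73/0.1044·141.3 = 409.5 Pa.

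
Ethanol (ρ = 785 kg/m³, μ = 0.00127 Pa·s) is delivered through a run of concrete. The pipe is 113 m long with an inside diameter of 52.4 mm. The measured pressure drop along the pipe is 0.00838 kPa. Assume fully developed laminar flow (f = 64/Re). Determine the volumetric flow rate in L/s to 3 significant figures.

For laminar flow, f = 64/Re with Re = ρVD/μ, so Darcy-Weisbach reduces to ΔP = 32μLV/D². Solving for V: V = ΔP·D²/(32μL) = 8.38·(0.0524)²/(32·0.00127·113) = 0.00501 m/s.
Check: Re = ρVD/μ = 785·0.00501·0.0524/0.00127 = 162.3 < 2300, so the laminar assumption holds.
Q = V·A = 0.00501·(π/4·0.0524²) = 1.081e-05 m³/s = 0.0108 L/s.

Q ≈ 0.0108 L/s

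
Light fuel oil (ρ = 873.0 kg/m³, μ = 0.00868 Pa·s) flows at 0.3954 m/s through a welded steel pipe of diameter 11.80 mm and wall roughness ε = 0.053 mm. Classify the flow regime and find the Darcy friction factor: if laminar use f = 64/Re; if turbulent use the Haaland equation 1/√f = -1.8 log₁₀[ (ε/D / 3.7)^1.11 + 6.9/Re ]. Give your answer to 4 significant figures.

Re = ρVD/μ = 873·0.3954·0.0118/0.00868 = 469.3.
Re < 2300 → laminar, so f = 64/Re = 0.1364 (roughness is irrelevant in laminar flow).

f ≈ 0.1364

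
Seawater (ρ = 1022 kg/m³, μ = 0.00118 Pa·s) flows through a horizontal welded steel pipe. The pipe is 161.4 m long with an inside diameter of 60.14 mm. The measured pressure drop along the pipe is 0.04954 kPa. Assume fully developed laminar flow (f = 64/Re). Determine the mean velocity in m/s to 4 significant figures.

For laminar flow, f = 64/Re with Re = ρVD/μ, so Darcy-Weisbach reduces to ΔP = 32μLV/D². Solving for V: V = ΔP·D²/(32μL) = 49.54·(0.06014)²/(32·0.00118·161.4) = 0.0294 m/s.
Check: Re = ρVD/μ = 1022·0.0294·0.06014/0.00118 = 1531 < 2300, so the laminar assumption holds.

V ≈ 0.02940 m/s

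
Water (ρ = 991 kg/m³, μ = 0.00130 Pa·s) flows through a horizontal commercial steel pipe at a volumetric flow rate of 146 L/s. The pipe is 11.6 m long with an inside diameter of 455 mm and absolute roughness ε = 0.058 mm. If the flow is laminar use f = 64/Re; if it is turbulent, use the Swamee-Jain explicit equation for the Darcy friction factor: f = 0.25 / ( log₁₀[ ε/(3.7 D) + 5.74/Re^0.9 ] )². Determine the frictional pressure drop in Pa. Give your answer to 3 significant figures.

ΔP ≈ 159 Pa

Q = 146 L/s = 146/1000 = 0.146 m³/s.
Cross-sectional area A = πD²/4 = π(0.455)²/4 = 0.1626 m²; mean velocity V = Q/A = 0.146/0.1626 = 0.8979 m/s.
Reynolds number Re = ρVD/μ = 991 · 0.8979 · 0.455 / 0.0013 = 3.114e+05.
Re > 4000 → turbulent. Relative roughness ε/D = 5.8e-05/0.455 = 0.000127. Swamee-Jain: f = 0.25/(log₁₀[0.000127/3.7 + 5.74/3.114e+05^0.9])² = 0.25/(log₁₀[3.45e-05 + 6.53e-05])² = 0.25/(-4.001)² = 0.01562.
Darcy-Weisbach: ΔP = f(L/D)(ρV²/2) = 0.01562·(11.6/0.455)·(991·0.8979²/2) = 0.01562·25.49·399.5 = 159.1 Pa.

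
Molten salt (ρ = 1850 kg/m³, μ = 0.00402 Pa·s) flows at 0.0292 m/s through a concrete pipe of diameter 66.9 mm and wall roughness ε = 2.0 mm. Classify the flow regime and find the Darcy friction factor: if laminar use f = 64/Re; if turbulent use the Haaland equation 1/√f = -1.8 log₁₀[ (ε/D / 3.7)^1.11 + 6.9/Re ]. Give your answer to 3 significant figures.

f ≈ 0.0712

Re = ρVD/μ = 1850·0.0292·0.0669/0.00402 = 899.
Re < 2300 → laminar, so f = 64/Re = 0.07119 (roughness is irrelevant in laminar flow).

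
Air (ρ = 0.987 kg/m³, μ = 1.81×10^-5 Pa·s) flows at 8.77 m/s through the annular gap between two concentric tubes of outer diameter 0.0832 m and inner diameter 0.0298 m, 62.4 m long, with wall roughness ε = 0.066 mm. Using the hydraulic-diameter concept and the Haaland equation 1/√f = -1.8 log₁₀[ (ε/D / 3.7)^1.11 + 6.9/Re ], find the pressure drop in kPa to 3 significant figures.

Hydraulic diameter D_h = 4A/P = D_o - D_i = 0.0832 - 0.0298 = 0.0534 m.
Re = ρVD_h/μ = 0.987·8.77·0.0534/1.81e-05 = 2.554e+04.
ε/D_h = 6.6e-05/0.0534 = 0.00124; Haaland gives 1/√f = -1.8 log₁₀[0.000138+0.00027] = 6.1, so f = 0.02688.
ΔP = f(L/D_h)(ρV²/2) = 0.02688·62.4/0.0534·37.96 = 1192 Pa.
ΔP = 1.19 kPa.

ΔP ≈ 1.19 kPa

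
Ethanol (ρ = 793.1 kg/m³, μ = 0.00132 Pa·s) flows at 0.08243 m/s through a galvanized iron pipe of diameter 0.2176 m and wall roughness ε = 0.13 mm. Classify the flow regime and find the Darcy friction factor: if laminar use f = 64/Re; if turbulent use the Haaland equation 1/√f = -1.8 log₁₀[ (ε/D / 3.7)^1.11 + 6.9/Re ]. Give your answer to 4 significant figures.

Re = ρVD/μ = 793.1·0.08243·0.2176/0.00132 = 1.078e+04.
Re > 4000 → turbulent. ε/D = 0.00013/0.2176 = 0.000597; Haaland: 1/√f = -1.8 log₁₀[6.18e-05 + 0.00064] = 5.677, so f = 0.03103.

f ≈ 0.03103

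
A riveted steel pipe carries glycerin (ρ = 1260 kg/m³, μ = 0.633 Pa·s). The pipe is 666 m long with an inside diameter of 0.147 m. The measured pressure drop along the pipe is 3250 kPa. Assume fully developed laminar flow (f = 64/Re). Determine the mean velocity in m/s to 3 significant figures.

For laminar flow, f = 64/Re with Re = ρVD/μ, so Darcy-Weisbach reduces to ΔP = 32μLV/D². Solving for V: V = ΔP·D²/(32μL) = 3.25e+06·(0.147)²/(32·0.633·666) = 5.206 m/s.
Check: Re = ρVD/μ = 1260·5.206·0.147/0.633 = 1523 < 2300, so the laminar assumption holds.

V ≈ 5.21 m/s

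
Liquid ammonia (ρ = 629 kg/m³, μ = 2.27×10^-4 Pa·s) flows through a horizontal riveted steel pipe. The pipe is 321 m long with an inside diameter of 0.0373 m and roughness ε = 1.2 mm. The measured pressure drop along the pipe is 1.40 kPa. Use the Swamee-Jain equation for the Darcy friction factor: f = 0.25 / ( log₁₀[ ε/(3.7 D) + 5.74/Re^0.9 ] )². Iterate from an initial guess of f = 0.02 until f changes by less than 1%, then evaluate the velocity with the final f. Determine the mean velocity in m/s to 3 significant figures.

V ≈ 0.0905 m/s

Rearranging Darcy-Weisbach: V = √(2·ΔP·D/(f·L·ρ)). With ε/D = 0.0012/0.0373 = 0.0322, iterate starting from f = 0.02:
  f = 0.02 → V = √(2·1400·0.0373/(0.02·321·629)) = 0.1608 m/s; Re = ρVD/μ = 1.662e+04; f → 0.06143
  f = 0.06143 → V = 0.09176 m/s; Re = 9484; f → 0.06306
  f = 0.06306 → V = 0.09057 m/s; Re = 9361; f → 0.06311
Converged (Δf/f < 1%). With the final f = 0.06311: V = √(2·1400·0.0373/(0.06311·321·629)) = 0.09053 m/s.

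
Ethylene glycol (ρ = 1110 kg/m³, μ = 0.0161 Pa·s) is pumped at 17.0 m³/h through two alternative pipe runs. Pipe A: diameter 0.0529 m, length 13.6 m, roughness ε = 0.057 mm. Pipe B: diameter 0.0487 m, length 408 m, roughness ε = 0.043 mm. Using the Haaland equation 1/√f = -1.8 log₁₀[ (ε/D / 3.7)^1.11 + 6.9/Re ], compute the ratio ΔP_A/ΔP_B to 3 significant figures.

Pipe A: V = Q/A = 0.004722/0.002198 = 2.149 m/s; Re = 7836; ε/D = 0.00108; Haaland → f = 0.03429; ΔP_A = f(L/D)(ρV²/2) = 2.258e+04 Pa.
Pipe B: V = Q/A = 0.004722/0.001863 = 2.535 m/s; Re = 8512; ε/D = 0.000883; Haaland → f = 0.03333; ΔP_B = f(L/D)(ρV²/2) = 9.961e+05 Pa.
ΔP_A/ΔP_B = 2.258e+04/9.961e+05 = 0.0227.

ΔP_A/ΔP_B ≈ 0.0227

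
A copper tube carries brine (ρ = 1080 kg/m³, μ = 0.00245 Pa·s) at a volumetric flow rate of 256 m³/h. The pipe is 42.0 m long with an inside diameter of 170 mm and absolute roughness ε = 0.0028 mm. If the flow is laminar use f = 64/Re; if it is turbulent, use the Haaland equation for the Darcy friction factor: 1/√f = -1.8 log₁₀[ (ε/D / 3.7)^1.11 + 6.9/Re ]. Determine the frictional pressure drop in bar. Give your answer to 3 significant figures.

ΔP ≈ 0.198 bar

Q = 256 m³/h = 256/3600 = 0.07111 m³/s.
Cross-sectional area A = πD²/4 = π(0.17)²/4 = 0.0227 m²; mean velocity V = Q/A = 0.07111/0.0227 = 3.133 m/s.
Reynolds number Re = ρVD/μ = 1080 · 3.133 · 0.17 / 0.00245 = 2.348e+05.
Re > 4000 → turbulent. Relative roughness ε/D = 2.8e-06/0.17 = 1.65e-05. Haaland: 1/√f = -1.8 log₁₀[(1.65e-05/3.7)^1.11 + 6.9/2.348e+05] = -1.8 log₁₀[1.15e-06 + 2.94e-05] = 8.127, so f = 0.01514.
Darcy-Weisbach: ΔP = f(L/D)(ρV²/2) = 0.01514·(42/0.17)·(1080·3.133²/2) = 0.01514·247.1·5300 = 1.982e+04 Pa.
ΔP = 1.982e+04 Pa = 0.198 bar.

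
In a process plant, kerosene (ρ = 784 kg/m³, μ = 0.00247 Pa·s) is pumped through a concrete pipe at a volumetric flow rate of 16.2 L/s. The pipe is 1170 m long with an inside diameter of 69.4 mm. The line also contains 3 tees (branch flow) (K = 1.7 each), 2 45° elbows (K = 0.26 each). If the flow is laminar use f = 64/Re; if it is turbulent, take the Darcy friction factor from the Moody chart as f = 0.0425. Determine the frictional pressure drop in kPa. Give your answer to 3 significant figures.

ΔP ≈ 5190 kPa

Q = 16.2 L/s = 16.2/1000 = 0.0162 m³/s.
Cross-sectional area A = πD²/4 = π(0.0694)²/4 = 0.003783 m²; mean velocity V = Q/A = 0.0162/0.003783 = 4.283 m/s.
Reynolds number Re = ρVD/μ = 784 · 4.283 · 0.0694 / 0.00247 = 9.434e+04.
Re > 4000 → turbulent; use the Moody-chart value f = 0.0425.
Total minor-loss coefficient ΣK = 3·1.7 + 2·0.26 = 5.62.
ΔP = [f·L/D + ΣK]·(ρV²/2) = [0.0425·1170/0.0694 + 5.62]·(784·4.283²/2) = [716.5 + 5.62]·7189 = 5.192e+06 Pa.
ΔP = 5.192e+06 Pa = 5190 kPa.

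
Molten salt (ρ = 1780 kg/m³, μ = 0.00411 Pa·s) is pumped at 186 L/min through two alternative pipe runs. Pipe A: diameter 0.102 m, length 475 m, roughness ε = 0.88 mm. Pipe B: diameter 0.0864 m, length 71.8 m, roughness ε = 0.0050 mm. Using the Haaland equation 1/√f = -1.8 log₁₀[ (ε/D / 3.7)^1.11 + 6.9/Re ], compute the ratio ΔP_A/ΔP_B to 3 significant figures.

Pipe A: V = Q/A = 0.0031/0.008171 = 0.3794 m/s; Re = 1.676e+04; ε/D = 0.00863; Haaland → f = 0.03955; ΔP_A = f(L/D)(ρV²/2) = 2.359e+04 Pa.
Pipe B: V = Q/A = 0.0031/0.005863 = 0.5287 m/s; Re = 1.979e+04; ε/D = 5.79e-05; Haaland → f = 0.0259; ΔP_B = f(L/D)(ρV²/2) = 5356 Pa.
ΔP_A/ΔP_B = 2.359e+04/5356 = 4.40.

ΔP_A/ΔP_B ≈ 4.40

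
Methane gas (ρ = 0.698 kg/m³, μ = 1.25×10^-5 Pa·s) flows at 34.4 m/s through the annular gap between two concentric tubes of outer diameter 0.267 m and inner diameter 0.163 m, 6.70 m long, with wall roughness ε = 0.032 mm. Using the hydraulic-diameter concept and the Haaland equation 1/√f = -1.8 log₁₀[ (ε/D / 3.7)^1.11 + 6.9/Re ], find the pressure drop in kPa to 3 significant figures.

ΔP ≈ 0.467 kPa

Hydraulic diameter D_h = 4A/P = D_o - D_i = 0.267 - 0.163 = 0.104 m.
Re = ρVD_h/μ = 0.698·34.4·0.104/1.25e-05 = 1.998e+05.
ε/D_h = 3.2e-05/0.104 = 0.000308; Haaland gives 1/√f = -1.8 log₁₀[2.96e-05+3.45e-05] = 7.547, so f = 0.01756.
ΔP = f(L/D_h)(ρV²/2) = 0.01756·6.7/0.104·413 = 467.1 Pa.
ΔP = 0.467 kPa.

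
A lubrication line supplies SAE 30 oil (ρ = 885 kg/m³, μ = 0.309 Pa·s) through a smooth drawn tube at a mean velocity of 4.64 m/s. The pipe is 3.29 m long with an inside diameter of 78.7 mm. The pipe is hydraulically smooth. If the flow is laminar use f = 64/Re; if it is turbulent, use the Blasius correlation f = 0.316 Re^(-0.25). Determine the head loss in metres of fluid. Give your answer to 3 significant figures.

Reynolds number Re = ρVD/μ = 885 · 4.64 · 0.0787 / 0.309 = 1046.
Re < 2300 → laminar flow, so f = 64/Re = 64/1046 = 0.06119 (the turbulent correlation is not needed).
Darcy-Weisbach: ΔP = f(L/D)(ρV²/2) = 0.06119·(3.29/0.0787)·(885·4.64²/2) = 0.06119·41.8·9527 = 2.437e+04 Pa.
Head loss h_f = ΔP/(ρg) = 2.437e+04/(885·9.81) = 2.81 m.

h_f ≈ 2.81 m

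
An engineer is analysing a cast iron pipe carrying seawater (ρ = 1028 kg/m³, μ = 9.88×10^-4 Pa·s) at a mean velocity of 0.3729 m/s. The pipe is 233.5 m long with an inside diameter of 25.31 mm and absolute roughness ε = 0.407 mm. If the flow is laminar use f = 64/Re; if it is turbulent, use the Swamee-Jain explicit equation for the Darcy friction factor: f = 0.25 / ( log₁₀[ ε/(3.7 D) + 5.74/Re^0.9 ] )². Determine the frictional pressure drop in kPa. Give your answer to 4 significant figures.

Reynolds number Re = ρVD/μ = 1028 · 0.3729 · 0.02531 / 0.000988 = 9820.
Re > 4000 → turbulent. Relative roughness ε/D = 0.000407/0.02531 = 0.0161. Swamee-Jain: f = 0.25/(log₁₀[0.0161/3.7 + 5.74/9820^0.9])² = 0.25/(log₁₀[0.00435 + 0.00147])² = 0.25/(-2.236)² = 0.05002.
Darcy-Weisbach: ΔP = f(L/D)(ρV²/2) = 0.05002·(233.5/0.02531)·(1028·0.3729²/2) = 0.05002·9226·71.47 = 3.298e+04 Pa.
ΔP = 3.298e+04 Pa = 32.98 kPa.

ΔP ≈ 32.98 kPa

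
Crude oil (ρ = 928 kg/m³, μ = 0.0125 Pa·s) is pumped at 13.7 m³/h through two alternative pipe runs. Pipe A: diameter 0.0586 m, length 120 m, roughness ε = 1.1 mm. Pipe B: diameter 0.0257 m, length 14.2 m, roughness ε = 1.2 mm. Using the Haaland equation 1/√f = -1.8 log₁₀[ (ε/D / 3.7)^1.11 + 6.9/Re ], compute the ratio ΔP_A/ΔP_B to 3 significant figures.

Pipe A: V = Q/A = 0.003806/0.002697 = 1.411 m/s; Re = 6139; ε/D = 0.0188; Haaland → f = 0.05349; ΔP_A = f(L/D)(ρV²/2) = 1.012e+05 Pa.
Pipe B: V = Q/A = 0.003806/0.0005187 = 7.336 m/s; Re = 1.4e+04; ε/D = 0.0467; Haaland → f = 0.07126; ΔP_B = f(L/D)(ρV²/2) = 9.831e+05 Pa.
ΔP_A/ΔP_B = 1.012e+05/9.831e+05 = 0.103.

ΔP_A/ΔP_B ≈ 0.103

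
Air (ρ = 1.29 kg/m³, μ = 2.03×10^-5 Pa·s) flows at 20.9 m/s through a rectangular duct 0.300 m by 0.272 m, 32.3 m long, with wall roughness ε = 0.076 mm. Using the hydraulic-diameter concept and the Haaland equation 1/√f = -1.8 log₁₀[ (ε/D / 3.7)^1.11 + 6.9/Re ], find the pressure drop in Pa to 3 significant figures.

ΔP ≈ 517 Pa

Hydraulic diameter D_h = 4A/P = 4·(0.3·0.272)/(2·(0.3+0.272)) = 0.3264/1.144 = 0.2853 m.
Re = ρVD_h/μ = 1.29·20.9·0.2853/2.03e-05 = 3.789e+05.
ε/D_h = 7.6e-05/0.2853 = 0.000266; Haaland gives 1/√f = -1.8 log₁₀[2.52e-05+1.82e-05] = 7.852, so f = 0.01622.
ΔP = f(L/D_h)(ρV²/2) = 0.01622·32.3/0.2853·281.7 = 517.3 Pa.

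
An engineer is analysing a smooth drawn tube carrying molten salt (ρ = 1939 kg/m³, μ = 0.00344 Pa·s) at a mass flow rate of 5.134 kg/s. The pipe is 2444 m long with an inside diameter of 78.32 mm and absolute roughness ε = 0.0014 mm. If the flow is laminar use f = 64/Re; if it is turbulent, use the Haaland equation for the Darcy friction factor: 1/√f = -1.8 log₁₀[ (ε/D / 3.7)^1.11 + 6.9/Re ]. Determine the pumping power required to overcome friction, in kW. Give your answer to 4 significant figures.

P ≈ 0.5945 kW

A = πD²/4 = π(0.07832)²/4 = 0.004818 m²; mean velocity V = ṁ/(ρA) = 5.134/(1939 · 0.004818) = 0.5496 m/s.
Reynolds number Re = ρVD/μ = 1939 · 0.5496 · 0.07832 / 0.00344 = 2.426e+04.
Re > 4000 → turbulent. Relative roughness ε/D = 1.4e-06/0.07832 = 1.79e-05. Haaland: 1/√f = -1.8 log₁₀[(1.79e-05/3.7)^1.11 + 6.9/2.426e+04] = -1.8 log₁₀[1.26e-06 + 0.000284] = 6.38, so f = 0.02457.
Darcy-Weisbach: ΔP = f(L/D)(ρV²/2) = 0.02457·(2444/0.07832)·(1939·0.5496²/2) = 0.02457·3.121e+04·292.8 = 2.245e+05 Pa.
Q = ṁ/ρ = 5.134/1939 = 0.002648 m³/s.
Pumping power P = QΔP = 0.002648·2.245e+05 = 594.52 W = 0.5945 kW.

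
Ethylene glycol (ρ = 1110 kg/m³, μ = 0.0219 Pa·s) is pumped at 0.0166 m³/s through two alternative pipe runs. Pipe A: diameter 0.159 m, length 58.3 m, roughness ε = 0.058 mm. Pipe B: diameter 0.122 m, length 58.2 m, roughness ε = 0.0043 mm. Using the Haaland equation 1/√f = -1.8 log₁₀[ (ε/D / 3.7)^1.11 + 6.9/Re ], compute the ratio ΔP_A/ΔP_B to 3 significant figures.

ΔP_A/ΔP_B ≈ 0.290

Pipe A: V = Q/A = 0.0166/0.01986 = 0.836 m/s; Re = 6738; ε/D = 0.000365; Haaland → f = 0.03488; ΔP_A = f(L/D)(ρV²/2) = 4961 Pa.
Pipe B: V = Q/A = 0.0166/0.01169 = 1.42 m/s; Re = 8781; ε/D = 3.52e-05; Haaland → f = 0.03205; ΔP_B = f(L/D)(ρV²/2) = 1.711e+04 Pa.
ΔP_A/ΔP_B = 4961/1.711e+04 = 0.290.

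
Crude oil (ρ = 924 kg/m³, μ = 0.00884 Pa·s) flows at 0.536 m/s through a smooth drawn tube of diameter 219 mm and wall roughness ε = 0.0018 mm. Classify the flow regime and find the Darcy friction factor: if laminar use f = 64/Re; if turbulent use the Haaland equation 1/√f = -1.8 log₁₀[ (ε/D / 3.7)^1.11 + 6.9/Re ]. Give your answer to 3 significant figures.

f ≈ 0.0292

Re = ρVD/μ = 924·0.536·0.219/0.00884 = 1.227e+04.
Re > 4000 → turbulent. ε/D = 1.8e-06/0.219 = 8.22e-06; Haaland: 1/√f = -1.8 log₁₀[5.31e-07 + 0.000562] = 5.849, so f = 0.02923.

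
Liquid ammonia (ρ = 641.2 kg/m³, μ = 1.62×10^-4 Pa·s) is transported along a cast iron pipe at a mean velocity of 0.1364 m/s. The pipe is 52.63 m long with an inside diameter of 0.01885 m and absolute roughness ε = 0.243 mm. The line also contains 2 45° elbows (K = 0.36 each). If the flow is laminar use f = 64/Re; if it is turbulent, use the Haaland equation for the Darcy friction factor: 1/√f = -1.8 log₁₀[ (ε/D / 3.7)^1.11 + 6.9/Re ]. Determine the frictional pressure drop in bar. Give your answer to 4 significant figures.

Reynolds number Re = ρVD/μ = 641.2 · 0.1364 · 0.01885 / 0.000162 = 1.018e+04.
Re > 4000 → turbulent. Relative roughness ε/D = 0.000243/0.01885 = 0.0129. Haaland: 1/√f = -1.8 log₁₀[(0.0129/3.7)^1.11 + 6.9/1.018e+04] = -1.8 log₁₀[0.00187 + 0.000678] = 4.669, so f = 0.04587.
Total minor-loss coefficient ΣK = 2·0.36 = 0.72.
ΔP = [f·L/D + ΣK]·(ρV²/2) = [0.04587·52.63/0.01885 + 0.72]·(641.2·0.1364²/2) = [128.1 + 0.72]·5.965 = 768.3 Pa.
ΔP = 768.3 Pa = 0.007683 bar.

ΔP ≈ 0.007683 bar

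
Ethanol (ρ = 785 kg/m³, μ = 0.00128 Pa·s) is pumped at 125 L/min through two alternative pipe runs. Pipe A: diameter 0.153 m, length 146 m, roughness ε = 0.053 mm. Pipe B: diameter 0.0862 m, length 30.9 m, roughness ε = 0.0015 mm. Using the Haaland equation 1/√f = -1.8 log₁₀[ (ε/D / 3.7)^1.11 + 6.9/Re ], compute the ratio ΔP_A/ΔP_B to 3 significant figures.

Pipe A: V = Q/A = 0.002083/0.01839 = 0.1133 m/s; Re = 1.063e+04; ε/D = 0.000346; Haaland → f = 0.0308; ΔP_A = f(L/D)(ρV²/2) = 148.1 Pa.
Pipe B: V = Q/A = 0.002083/0.005836 = 0.357 m/s; Re = 1.887e+04; ε/D = 1.74e-05; Haaland → f = 0.02615; ΔP_B = f(L/D)(ρV²/2) = 468.9 Pa.
ΔP_A/ΔP_B = 148.1/468.9 = 0.316.

ΔP_A/ΔP_B ≈ 0.316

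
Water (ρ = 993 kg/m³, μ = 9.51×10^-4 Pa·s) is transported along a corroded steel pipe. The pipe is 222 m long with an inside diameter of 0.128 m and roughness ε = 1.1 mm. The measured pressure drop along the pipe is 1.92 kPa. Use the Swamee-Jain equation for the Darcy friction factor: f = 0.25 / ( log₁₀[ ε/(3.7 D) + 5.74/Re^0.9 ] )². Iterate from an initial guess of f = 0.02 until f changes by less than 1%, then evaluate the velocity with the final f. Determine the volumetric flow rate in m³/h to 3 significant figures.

Rearranging Darcy-Weisbach: V = √(2·ΔP·D/(f·L·ρ)). With ε/D = 0.0011/0.128 = 0.00859, iterate starting from f = 0.02:
  f = 0.02 → V = √(2·1920·0.128/(0.02·222·993)) = 0.3339 m/s; Re = ρVD/μ = 4.463e+04; f → 0.03788
  f = 0.03788 → V = 0.2426 m/s; Re = 3.243e+04; f → 0.03847
  f = 0.03847 → V = 0.2408 m/s; Re = 3.218e+04; f → 0.03848
Converged (Δf/f < 1%). With the final f = 0.03848: V = √(2·1920·0.128/(0.03848·222·993)) = 0.2407 m/s.
Q = V·A = 0.2407·(π/4·0.128²) = 0.003097 m³/s = 11.2 m³/h.

Q ≈ 11.2 m³/h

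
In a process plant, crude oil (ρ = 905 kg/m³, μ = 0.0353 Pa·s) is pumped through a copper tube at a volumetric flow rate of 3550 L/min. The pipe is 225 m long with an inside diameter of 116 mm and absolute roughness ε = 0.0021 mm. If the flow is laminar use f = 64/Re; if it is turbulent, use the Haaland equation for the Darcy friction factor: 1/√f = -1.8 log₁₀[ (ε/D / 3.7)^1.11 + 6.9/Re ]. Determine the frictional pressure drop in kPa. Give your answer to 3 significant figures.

Q = 3550 L/min = 3550/60000 = 0.05917 m³/s.
Cross-sectional area A = πD²/4 = π(0.116)²/4 = 0.01057 m²; mean velocity V = Q/A = 0.05917/0.01057 = 5.598 m/s.
Reynolds number Re = ρVD/μ = 905 · 5.598 · 0.116 / 0.0353 = 1.665e+04.
Re > 4000 → turbulent. Relative roughness ε/D = 2.1e-06/0.116 = 1.81e-05. Haaland: 1/√f = -1.8 log₁₀[(1.81e-05/3.7)^1.11 + 6.9/1.665e+04] = -1.8 log₁₀[1.27e-06 + 0.000414] = 6.086, so f = 0.027.
Darcy-Weisbach: ΔP = f(L/D)(ρV²/2) = 0.027·(225/0.116)·(905·5.598²/2) = 0.027·1940·1.418e+04 = 7.427e+05 Pa.
ΔP = 7.427e+05 Pa = 743 kPa.

ΔP ≈ 743 kPa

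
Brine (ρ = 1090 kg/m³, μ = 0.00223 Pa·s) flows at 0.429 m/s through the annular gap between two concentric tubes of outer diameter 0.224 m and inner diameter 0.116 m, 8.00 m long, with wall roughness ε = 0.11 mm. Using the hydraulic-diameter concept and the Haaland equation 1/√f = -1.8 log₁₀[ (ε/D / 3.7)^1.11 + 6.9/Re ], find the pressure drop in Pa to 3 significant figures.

ΔP ≈ 201 Pa

Hydraulic diameter D_h = 4A/P = D_o - D_i = 0.224 - 0.116 = 0.108 m.
Re = ρVD_h/μ = 1090·0.429·0.108/0.00223 = 2.265e+04.
ε/D_h = 0.00011/0.108 = 0.00102; Haaland gives 1/√f = -1.8 log₁₀[0.000112+0.000305] = 6.085, so f = 0.02701.
ΔP = f(L/D_h)(ρV²/2) = 0.02701·8/0.108·100.3 = 200.7 Pa.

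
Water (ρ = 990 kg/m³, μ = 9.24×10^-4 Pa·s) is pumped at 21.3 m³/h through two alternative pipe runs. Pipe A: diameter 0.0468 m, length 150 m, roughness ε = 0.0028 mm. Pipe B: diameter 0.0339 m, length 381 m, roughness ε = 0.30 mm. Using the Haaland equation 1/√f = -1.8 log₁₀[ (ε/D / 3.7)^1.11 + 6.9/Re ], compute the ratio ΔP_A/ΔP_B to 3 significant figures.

ΔP_A/ΔP_B ≈ 0.0349

Pipe A: V = Q/A = 0.005917/0.00172 = 3.44 m/s; Re = 1.725e+05; ε/D = 5.98e-05; Haaland → f = 0.01632; ΔP_A = f(L/D)(ρV²/2) = 3.063e+05 Pa.
Pipe B: V = Q/A = 0.005917/0.0009026 = 6.555 m/s; Re = 2.381e+05; ε/D = 0.00885; Haaland → f = 0.03671; ΔP_B = f(L/D)(ρV²/2) = 8.776e+06 Pa.
ΔP_A/ΔP_B = 3.063e+05/8.776e+06 = 0.0349.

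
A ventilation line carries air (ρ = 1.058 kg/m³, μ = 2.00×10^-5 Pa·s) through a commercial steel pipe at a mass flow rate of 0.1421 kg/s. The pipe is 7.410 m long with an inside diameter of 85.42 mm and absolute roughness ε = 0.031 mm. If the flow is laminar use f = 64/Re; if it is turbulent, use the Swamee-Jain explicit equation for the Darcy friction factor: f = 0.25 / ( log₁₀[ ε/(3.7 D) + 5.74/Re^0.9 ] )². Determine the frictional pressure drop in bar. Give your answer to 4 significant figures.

ΔP ≈ 0.004950 bar

A = πD²/4 = π(0.08542)²/4 = 0.005731 m²; mean velocity V = ṁ/(ρA) = 0.1421/(1.058 · 0.005731) = 23.44 m/s.
Reynolds number Re = ρVD/μ = 1.058 · 23.44 · 0.08542 / 2e-05 = 1.059e+05.
Re > 4000 → turbulent. Relative roughness ε/D = 3.1e-05/0.08542 = 0.000363. Swamee-Jain: f = 0.25/(log₁₀[0.000363/3.7 + 5.74/1.059e+05^0.9])² = 0.25/(log₁₀[9.81e-05 + 0.000172])² = 0.25/(-3.568)² = 0.01964.
Darcy-Weisbach: ΔP = f(L/D)(ρV²/2) = 0.01964·(7.41/0.08542)·(1.058·23.44²/2) = 0.01964·86.75·290.6 = 495 Pa.
ΔP = 495 Pa = 0.004950 bar.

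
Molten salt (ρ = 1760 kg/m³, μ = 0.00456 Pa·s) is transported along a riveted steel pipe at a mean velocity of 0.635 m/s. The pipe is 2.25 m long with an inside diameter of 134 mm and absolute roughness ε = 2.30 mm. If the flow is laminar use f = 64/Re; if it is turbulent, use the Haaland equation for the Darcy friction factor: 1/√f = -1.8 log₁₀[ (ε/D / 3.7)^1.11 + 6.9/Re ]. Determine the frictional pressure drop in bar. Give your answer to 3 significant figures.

Reynolds number Re = ρVD/μ = 1760 · 0.635 · 0.134 / 0.00456 = 3.284e+04.
Re > 4000 → turbulent. Relative roughness ε/D = 0.0023/0.134 = 0.0172. Haaland: 1/√f = -1.8 log₁₀[(0.0172/3.7)^1.11 + 6.9/3.284e+04] = -1.8 log₁₀[0.00257 + 0.00021] = 4.601, so f = 0.04724.
Darcy-Weisbach: ΔP = f(L/D)(ρV²/2) = 0.04724·(2.25/0.134)·(1760·0.635²/2) = 0.04724·16.79·354.8 = 281.4 Pa.
ΔP = 281.4 Pa = 0.00281 bar.

ΔP ≈ 0.00281 bar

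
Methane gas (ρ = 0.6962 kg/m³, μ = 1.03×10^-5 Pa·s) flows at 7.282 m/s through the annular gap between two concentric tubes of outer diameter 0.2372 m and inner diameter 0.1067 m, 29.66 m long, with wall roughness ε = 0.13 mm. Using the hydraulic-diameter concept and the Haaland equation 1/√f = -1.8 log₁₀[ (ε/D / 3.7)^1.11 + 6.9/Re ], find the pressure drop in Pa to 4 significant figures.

ΔP ≈ 96.42 Pa

Hydraulic diameter D_h = 4A/P = D_o - D_i = 0.2372 - 0.1067 = 0.1305 m.
Re = ρVD_h/μ = 0.6962·7.282·0.1305/1.03e-05 = 6.423e+04.
ε/D_h = 0.00013/0.1305 = 0.000996; Haaland gives 1/√f = -1.8 log₁₀[0.000109+0.000107] = 6.596, so f = 0.02298.
ΔP = f(L/D_h)(ρV²/2) = 0.02298·29.66/0.1305·18.46 = 96.42 Pa.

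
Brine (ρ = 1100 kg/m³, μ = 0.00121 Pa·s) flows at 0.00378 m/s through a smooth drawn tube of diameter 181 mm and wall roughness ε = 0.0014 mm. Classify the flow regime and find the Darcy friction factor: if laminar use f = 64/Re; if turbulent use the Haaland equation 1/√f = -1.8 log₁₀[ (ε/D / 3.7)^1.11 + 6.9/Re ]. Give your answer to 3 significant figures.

f ≈ 0.103

Re = ρVD/μ = 1100·0.00378·0.181/0.00121 = 622.
Re < 2300 → laminar, so f = 64/Re = 0.1029 (roughness is irrelevant in laminar flow).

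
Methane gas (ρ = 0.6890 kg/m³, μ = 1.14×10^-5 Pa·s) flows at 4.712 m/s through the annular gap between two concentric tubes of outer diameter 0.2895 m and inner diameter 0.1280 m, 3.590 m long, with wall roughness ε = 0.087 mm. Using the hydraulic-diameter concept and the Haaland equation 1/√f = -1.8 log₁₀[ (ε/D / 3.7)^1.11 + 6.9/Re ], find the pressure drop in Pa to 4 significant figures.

ΔP ≈ 3.858 Pa

Hydraulic diameter D_h = 4A/P = D_o - D_i = 0.2895 - 0.128 = 0.1615 m.
Re = ρVD_h/μ = 0.689·4.712·0.1615/1.14e-05 = 4.599e+04.
ε/D_h = 8.7e-05/0.1615 = 0.000539; Haaland gives 1/√f = -1.8 log₁₀[5.51e-05+0.00015] = 6.638, so f = 0.02269.
ΔP = f(L/D_h)(ρV²/2) = 0.02269·3.59/0.1615·7.649 = 3.858 Pa.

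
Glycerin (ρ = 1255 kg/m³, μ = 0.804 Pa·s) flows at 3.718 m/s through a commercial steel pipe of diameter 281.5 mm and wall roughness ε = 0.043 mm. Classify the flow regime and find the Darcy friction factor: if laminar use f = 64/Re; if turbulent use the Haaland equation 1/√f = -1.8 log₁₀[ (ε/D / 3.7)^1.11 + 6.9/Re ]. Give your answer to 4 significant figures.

f ≈ 0.03917

Re = ρVD/μ = 1255·3.718·0.2815/0.804 = 1634.
Re < 2300 → laminar, so f = 64/Re = 0.03917 (roughness is irrelevant in laminar flow).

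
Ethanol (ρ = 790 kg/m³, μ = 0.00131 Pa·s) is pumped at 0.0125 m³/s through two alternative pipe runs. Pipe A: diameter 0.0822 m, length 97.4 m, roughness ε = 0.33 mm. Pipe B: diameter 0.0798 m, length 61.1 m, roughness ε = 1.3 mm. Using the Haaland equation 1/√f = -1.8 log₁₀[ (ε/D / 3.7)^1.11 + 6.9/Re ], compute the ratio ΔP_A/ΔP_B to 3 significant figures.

ΔP_A/ΔP_B ≈ 0.887

Pipe A: V = Q/A = 0.0125/0.005307 = 2.355 m/s; Re = 1.168e+05; ε/D = 0.00401; Haaland → f = 0.02934; ΔP_A = f(L/D)(ρV²/2) = 7.62e+04 Pa.
Pipe B: V = Q/A = 0.0125/0.005001 = 2.499 m/s; Re = 1.203e+05; ε/D = 0.0163; Haaland → f = 0.04547; ΔP_B = f(L/D)(ρV²/2) = 8.59e+04 Pa.
ΔP_A/ΔP_B = 7.62e+04/8.59e+04 = 0.887.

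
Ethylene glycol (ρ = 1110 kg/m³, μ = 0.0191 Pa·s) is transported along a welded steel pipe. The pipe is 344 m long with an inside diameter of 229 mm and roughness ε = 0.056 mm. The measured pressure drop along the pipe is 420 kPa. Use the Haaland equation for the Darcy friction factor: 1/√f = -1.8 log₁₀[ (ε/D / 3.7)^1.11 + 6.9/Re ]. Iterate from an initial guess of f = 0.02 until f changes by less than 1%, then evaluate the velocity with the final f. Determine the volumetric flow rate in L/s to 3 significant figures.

Q ≈ 205 L/s

Rearranging Darcy-Weisbach: V = √(2·ΔP·D/(f·L·ρ)). With ε/D = 5.6e-05/0.229 = 0.000245, iterate starting from f = 0.02:
  f = 0.02 → V = √(2·4.2e+05·0.229/(0.02·344·1110)) = 5.019 m/s; Re = ρVD/μ = 6.679e+04; f → 0.0203
  f = 0.0203 → V = 4.981 m/s; Re = 6.629e+04; f → 0.02033
Converged (Δf/f < 1%). With the final f = 0.02033: V = √(2·4.2e+05·0.229/(0.02033·344·1110)) = 4.978 m/s.
Q = V·A = 4.978·(π/4·0.229²) = 0.205 m³/s = 205 L/s.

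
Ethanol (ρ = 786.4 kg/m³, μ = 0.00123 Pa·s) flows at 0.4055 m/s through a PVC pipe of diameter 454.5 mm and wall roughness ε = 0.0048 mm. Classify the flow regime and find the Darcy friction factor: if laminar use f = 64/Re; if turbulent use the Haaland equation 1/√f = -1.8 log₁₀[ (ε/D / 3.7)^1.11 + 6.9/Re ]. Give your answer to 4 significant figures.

Re = ρVD/μ = 786.4·0.4055·0.4545/0.00123 = 1.178e+05.
Re > 4000 → turbulent. ε/D = 4.8e-06/0.4545 = 1.06e-05; Haaland: 1/√f = -1.8 log₁₀[7.01e-07 + 5.86e-05] = 7.609, so f = 0.01727.

f ≈ 0.01727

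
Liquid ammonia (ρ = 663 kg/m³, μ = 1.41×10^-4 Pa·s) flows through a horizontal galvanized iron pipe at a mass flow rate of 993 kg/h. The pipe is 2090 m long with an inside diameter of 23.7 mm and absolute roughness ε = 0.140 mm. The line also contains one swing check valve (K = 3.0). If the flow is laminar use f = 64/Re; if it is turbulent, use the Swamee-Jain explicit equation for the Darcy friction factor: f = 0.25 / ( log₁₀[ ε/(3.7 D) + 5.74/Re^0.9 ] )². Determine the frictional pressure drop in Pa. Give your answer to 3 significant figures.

ṁ = 993 kg/h = 993/3600 = 0.2758 kg/s.
A = πD²/4 = π(0.0237)²/4 = 0.0004412 m²; mean velocity V = ṁ/(ρA) = 0.2758/(663 · 0.0004412) = 0.9431 m/s.
Reynolds number Re = ρVD/μ = 663 · 0.9431 · 0.0237 / 0.000141 = 1.051e+05.
Re > 4000 → turbulent. Relative roughness ε/D = 0.00014/0.0237 = 0.00591. Swamee-Jain: f = 0.25/(log₁₀[0.00591/3.7 + 5.74/1.051e+05^0.9])² = 0.25/(log₁₀[0.0016 + 0.000174])² = 0.25/(-2.752)² = 0.03301.
Total minor-loss coefficient ΣK = 1·3 = 3.
ΔP = [f·L/D + ΣK]·(ρV²/2) = [0.03301·2090/0.0237 + 3]·(663·0.9431²/2) = [2911 + 3]·294.8 = 8.591e+05 Pa.

ΔP ≈ 859000 Pa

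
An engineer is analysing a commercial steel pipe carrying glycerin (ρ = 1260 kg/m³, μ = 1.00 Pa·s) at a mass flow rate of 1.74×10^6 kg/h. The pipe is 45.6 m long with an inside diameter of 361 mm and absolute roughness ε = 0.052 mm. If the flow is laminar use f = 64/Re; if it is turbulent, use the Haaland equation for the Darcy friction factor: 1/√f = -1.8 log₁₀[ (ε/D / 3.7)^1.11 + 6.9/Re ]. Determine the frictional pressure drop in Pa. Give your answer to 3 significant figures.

ṁ = 1.74×10^6 kg/h = 1.74×10^6/3600 = 483.3 kg/s.
A = πD²/4 = π(0.361)²/4 = 0.1024 m²; mean velocity V = ṁ/(ρA) = 483.3/(1260 · 0.1024) = 3.748 m/s.
Reynolds number Re = ρVD/μ = 1260 · 3.748 · 0.361 / 1 = 1705.
Re < 2300 → laminar flow, so f = 64/Re = 64/1705 = 0.03754 (the turbulent correlation is not needed).
Darcy-Weisbach: ΔP = f(L/D)(ρV²/2) = 0.03754·(45.6/0.361)·(1260·3.748²/2) = 0.03754·126.3·8849 = 4.196e+04 Pa.

ΔP ≈ 42000 Pa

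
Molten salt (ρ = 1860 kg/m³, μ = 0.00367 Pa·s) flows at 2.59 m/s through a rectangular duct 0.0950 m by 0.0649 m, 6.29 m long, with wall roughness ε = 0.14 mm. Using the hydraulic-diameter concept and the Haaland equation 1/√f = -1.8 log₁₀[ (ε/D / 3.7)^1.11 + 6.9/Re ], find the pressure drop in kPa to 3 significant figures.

ΔP ≈ 12.4 kPa

Hydraulic diameter D_h = 4A/P = 4·(0.095·0.0649)/(2·(0.095+0.0649)) = 0.02466/0.3198 = 0.07712 m.
Re = ρVD_h/μ = 1860·2.59·0.07712/0.00367 = 1.012e+05.
ε/D_h = 0.00014/0.07712 = 0.00182; Haaland gives 1/√f = -1.8 log₁₀[0.000212+6.82e-05] = 6.394, so f = 0.02446.
ΔP = f(L/D_h)(ρV²/2) = 0.02446·6.29/0.07712·6239 = 1.245e+04 Pa.
ΔP = 12.4 kPa.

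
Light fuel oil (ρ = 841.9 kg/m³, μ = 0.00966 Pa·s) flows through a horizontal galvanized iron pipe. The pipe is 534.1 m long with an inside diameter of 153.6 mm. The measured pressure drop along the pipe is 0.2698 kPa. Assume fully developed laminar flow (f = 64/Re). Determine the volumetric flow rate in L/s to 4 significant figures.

Q ≈ 0.7144 L/s

For laminar flow, f = 64/Re with Re = ρVD/μ, so Darcy-Weisbach reduces to ΔP = 32μLV/D². Solving for V: V = ΔP·D²/(32μL) = 269.8·(0.1536)²/(32·0.00966·534.1) = 0.03855 m/s.
Check: Re = ρVD/μ = 841.9·0.03855·0.1536/0.00966 = 516.1 < 2300, so the laminar assumption holds.
Q = V·A = 0.03855·(π/4·0.1536²) = 0.0007144 m³/s = 0.7144 L/s.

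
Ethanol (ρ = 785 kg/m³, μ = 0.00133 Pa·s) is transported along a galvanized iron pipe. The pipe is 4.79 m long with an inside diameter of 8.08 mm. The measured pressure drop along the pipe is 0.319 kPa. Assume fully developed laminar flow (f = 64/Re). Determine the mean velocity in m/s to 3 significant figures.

For laminar flow, f = 64/Re with Re = ρVD/μ, so Darcy-Weisbach reduces to ΔP = 32μLV/D². Solving for V: V = ΔP·D²/(32μL) = 319·(0.00808)²/(32·0.00133·4.79) = 0.1022 m/s.
Check: Re = ρVD/μ = 785·0.1022·0.00808/0.00133 = 487.2 < 2300, so the laminar assumption holds.

V ≈ 0.102 m/s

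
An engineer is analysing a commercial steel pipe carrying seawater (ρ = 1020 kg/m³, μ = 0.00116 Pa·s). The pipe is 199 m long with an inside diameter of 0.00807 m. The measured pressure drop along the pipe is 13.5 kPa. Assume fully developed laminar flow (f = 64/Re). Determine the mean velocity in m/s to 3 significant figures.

V ≈ 0.119 m/s

For laminar flow, f = 64/Re with Re = ρVD/μ, so Darcy-Weisbach reduces to ΔP = 32μLV/D². Solving for V: V = ΔP·D²/(32μL) = 1.35e+04·(0.00807)²/(32·0.00116·199) = 0.119 m/s.
Check: Re = ρVD/μ = 1020·0.119·0.00807/0.00116 = 844.6 < 2300, so the laminar assumption holds.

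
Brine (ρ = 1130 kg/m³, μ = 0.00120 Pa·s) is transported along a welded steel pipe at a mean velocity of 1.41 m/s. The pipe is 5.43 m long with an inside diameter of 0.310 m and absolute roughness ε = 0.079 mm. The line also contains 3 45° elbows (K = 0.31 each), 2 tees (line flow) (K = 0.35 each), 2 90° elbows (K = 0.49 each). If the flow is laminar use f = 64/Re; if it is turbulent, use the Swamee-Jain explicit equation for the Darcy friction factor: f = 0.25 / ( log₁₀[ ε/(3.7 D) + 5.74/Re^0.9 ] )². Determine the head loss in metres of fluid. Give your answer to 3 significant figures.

h_f ≈ 0.293 m

Reynolds number Re = ρVD/μ = 1130 · 1.41 · 0.31 / 0.0012 = 4.116e+05.
Re > 4000 → turbulent. Relative roughness ε/D = 7.9e-05/0.31 = 0.000255. Swamee-Jain: f = 0.25/(log₁₀[0.000255/3.7 + 5.74/4.116e+05^0.9])² = 0.25/(log₁₀[6.89e-05 + 5.08e-05])² = 0.25/(-3.922)² = 0.01625.
Total minor-loss coefficient ΣK = 3·0.31 + 2·0.35 + 2·0.49 = 2.61.
ΔP = [f·L/D + ΣK]·(ρV²/2) = [0.01625·5.43/0.31 + 2.61]·(1130·1.41²/2) = [0.2847 + 2.61]·1123 = 3252 Pa.
Head loss h_f = ΔP/(ρg) = 3252/(1130·9.81) = 0.293 m.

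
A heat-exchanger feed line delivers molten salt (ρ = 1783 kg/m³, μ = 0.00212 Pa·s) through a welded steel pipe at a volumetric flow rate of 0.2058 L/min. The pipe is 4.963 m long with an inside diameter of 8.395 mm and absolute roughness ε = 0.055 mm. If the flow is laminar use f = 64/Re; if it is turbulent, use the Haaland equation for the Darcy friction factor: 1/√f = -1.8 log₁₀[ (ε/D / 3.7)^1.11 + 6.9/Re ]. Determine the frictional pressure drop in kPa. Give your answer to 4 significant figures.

ΔP ≈ 0.2960 kPa

Q = 0.2058 L/min = 0.2058/60000 = 3.43e-06 m³/s.
Cross-sectional area A = πD²/4 = π(0.008395)²/4 = 5.535e-05 m²; mean velocity V = Q/A = 3.43e-06/5.535e-05 = 0.06197 m/s.
Reynolds number Re = ρVD/μ = 1783 · 0.06197 · 0.008395 / 0.00212 = 437.5.
Re < 2300 → laminar flow, so f = 64/Re = 64/437.5 = 0.1463 (the turbulent correlation is not needed).
Darcy-Weisbach: ΔP = f(L/D)(ρV²/2) = 0.1463·(4.963/0.008395)·(1783·0.06197²/2) = 0.1463·591.2·3.423 = 296 Pa.
ΔP = 296 Pa = 0.2960 kPa.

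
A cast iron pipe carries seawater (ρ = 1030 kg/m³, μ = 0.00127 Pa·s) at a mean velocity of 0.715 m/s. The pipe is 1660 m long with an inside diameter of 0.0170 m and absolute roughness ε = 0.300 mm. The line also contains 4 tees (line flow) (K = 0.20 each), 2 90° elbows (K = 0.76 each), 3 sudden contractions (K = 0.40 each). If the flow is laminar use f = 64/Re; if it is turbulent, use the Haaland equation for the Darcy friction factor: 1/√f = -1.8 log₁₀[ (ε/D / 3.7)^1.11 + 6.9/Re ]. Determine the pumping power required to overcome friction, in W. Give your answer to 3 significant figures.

Reynolds number Re = ρVD/μ = 1030 · 0.715 · 0.017 / 0.00127 = 9858.
Re > 4000 → turbulent. Relative roughness ε/D = 0.0003/0.017 = 0.0176. Haaland: 1/√f = -1.8 log₁₀[(0.0176/3.7)^1.11 + 6.9/9858] = -1.8 log₁₀[0.00265 + 0.0007] = 4.455, so f = 0.05038.
Total minor-loss coefficient ΣK = 4·0.2 + 2·0.76 + 3·0.4 = 3.52.
ΔP = [f·L/D + ΣK]·(ρV²/2) = [0.05038·1660/0.017 + 3.52]·(1030·0.715²/2) = [4920 + 3.52]·263.3 = 1.296e+06 Pa.
Q = V·A = 0.715·0.000227 = 0.0001623 m³/s.
Pumping power P = QΔP = 0.0001623·1.296e+06 = 210.4 W = 210 W.

P ≈ 210 W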